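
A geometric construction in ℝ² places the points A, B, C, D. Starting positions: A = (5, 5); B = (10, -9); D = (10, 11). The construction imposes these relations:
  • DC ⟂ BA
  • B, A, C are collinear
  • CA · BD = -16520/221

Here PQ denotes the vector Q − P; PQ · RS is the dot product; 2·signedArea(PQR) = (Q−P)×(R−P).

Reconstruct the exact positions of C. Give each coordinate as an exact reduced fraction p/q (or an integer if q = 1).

C = (810/221, 1931/221)

1. C_x = 810/221  [B, A, C are collinear ∩ DC ⟂ BA]
2. C_y = 1931/221  [B, A, C are collinear ∩ DC ⟂ BA]
   → C = (810/221, 1931/221)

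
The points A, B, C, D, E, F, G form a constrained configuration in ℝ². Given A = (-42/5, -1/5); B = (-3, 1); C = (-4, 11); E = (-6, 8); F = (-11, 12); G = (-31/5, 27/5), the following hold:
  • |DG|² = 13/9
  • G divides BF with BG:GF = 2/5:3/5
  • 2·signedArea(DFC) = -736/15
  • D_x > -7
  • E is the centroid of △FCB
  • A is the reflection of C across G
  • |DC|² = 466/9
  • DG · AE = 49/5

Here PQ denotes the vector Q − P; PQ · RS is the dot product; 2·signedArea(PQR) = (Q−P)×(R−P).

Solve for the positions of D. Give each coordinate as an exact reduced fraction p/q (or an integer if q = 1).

D = (-103/15, 22/5)

1. D_x = -103/15  [2·signedArea(DFC) = -736/15 ∩ DG · AE = 49/5]
2. D_y = 22/5  [2·signedArea(DFC) = -736/15 ∩ DG · AE = 49/5]
   → D = (-103/15, 22/5)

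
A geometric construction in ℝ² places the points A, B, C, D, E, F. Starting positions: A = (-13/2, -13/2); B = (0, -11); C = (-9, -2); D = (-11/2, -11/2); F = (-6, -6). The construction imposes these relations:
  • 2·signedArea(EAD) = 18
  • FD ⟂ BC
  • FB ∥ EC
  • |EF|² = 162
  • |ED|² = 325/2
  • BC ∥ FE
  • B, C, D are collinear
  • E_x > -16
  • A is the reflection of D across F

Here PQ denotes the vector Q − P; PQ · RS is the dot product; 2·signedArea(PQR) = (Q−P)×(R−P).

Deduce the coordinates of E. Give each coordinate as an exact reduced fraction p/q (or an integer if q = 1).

E = (-15, 3)

1. E_x = -15  [FB ∥ EC ∩ BC ∥ FE]
2. E_y = 3  [FB ∥ EC ∩ BC ∥ FE]
   → E = (-15, 3)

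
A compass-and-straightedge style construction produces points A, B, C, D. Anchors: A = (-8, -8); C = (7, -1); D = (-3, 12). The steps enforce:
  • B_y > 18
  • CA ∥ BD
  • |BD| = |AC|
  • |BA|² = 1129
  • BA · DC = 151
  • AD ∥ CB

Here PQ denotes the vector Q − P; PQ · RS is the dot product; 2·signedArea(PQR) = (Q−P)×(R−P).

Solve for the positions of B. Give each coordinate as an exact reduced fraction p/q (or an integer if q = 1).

1. B_x = 12  [CA ∥ BD ∩ AD ∥ CB]
2. B_y = 19  [CA ∥ BD ∩ AD ∥ CB]
   → B = (12, 19)

B = (12, 19)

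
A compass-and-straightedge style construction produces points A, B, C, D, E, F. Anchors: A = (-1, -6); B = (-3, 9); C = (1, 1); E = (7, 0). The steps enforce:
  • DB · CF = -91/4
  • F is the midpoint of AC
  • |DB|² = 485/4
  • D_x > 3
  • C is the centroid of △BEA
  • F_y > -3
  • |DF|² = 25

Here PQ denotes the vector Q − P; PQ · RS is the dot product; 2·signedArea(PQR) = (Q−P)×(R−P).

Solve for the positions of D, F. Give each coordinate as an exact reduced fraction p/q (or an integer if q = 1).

D = (4, 1/2)
F = (0, -5/2)

1. F_x = 0  [F is the midpoint of AC]
2. F_y = -5/2  [F is the midpoint of AC]
   → F = (0, -5/2)
3. D_x = 4  [line 1·x + 7/2·y + -23/4 = 0 ∩ |DF|² = 25]
4. D_y = 1/2  [line 1·x + 7/2·y + -23/4 = 0 ∩ |DF|² = 25]
   → D = (4, 1/2)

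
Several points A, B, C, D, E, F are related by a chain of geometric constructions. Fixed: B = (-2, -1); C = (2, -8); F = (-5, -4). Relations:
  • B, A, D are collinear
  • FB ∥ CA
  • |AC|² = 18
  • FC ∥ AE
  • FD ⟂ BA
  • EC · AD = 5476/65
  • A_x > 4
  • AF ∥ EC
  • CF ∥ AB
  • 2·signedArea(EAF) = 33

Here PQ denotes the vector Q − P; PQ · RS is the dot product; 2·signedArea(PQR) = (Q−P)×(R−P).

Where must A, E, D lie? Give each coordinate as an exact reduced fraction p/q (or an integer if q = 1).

1. A_x = 5  [CF ∥ AB ∩ FB ∥ CA]
2. A_y = -5  [CF ∥ AB ∩ FB ∥ CA]
   → A = (5, -5)
3. E_x = 12  [AF ∥ EC ∩ FC ∥ AE]
4. E_y = -9  [AF ∥ EC ∩ FC ∥ AE]
   → E = (12, -9)
5. D_x = -193/65  [B, A, D are collinear ∩ FD ⟂ BA]
6. D_y = -29/65  [B, A, D are collinear ∩ FD ⟂ BA]
   → D = (-193/65, -29/65)

A = (5, -5)
D = (-193/65, -29/65)
E = (12, -9)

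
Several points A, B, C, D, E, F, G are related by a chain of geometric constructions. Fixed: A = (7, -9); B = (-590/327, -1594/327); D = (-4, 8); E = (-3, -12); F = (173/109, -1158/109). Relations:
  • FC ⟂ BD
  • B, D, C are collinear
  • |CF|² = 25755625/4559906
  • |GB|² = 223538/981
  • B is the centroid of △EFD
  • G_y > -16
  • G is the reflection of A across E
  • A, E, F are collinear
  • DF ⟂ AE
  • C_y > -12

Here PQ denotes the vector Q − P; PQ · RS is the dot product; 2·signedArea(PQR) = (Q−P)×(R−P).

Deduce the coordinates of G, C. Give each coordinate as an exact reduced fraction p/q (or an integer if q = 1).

1. G_x = -13  [G is the reflection of A across E]
2. G_y = -15  [G is the reflection of A across E]
   → G = (-13, -15)
3. C_x = -3445593/4559906  [B, D, C are collinear ∩ FC ⟂ BD]
4. C_y = -50265697/4559906  [B, D, C are collinear ∩ FC ⟂ BD]
   → C = (-3445593/4559906, -50265697/4559906)

C = (-3445593/4559906, -50265697/4559906)
G = (-13, -15)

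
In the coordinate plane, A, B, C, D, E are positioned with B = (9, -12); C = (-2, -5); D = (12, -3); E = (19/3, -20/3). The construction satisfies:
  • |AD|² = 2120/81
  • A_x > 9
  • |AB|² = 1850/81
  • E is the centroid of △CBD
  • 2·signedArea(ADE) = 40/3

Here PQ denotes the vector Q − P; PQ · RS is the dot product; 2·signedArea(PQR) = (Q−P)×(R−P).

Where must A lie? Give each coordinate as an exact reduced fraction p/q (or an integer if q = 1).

1. A_x = 82/9  [line 11/3·x + -17/3·y + -223/3 = 0 ∩ |AB|² = 1850/81]
2. A_y = -65/9  [line 11/3·x + -17/3·y + -223/3 = 0 ∩ |AB|² = 1850/81]
   → A = (82/9, -65/9)

A = (82/9, -65/9)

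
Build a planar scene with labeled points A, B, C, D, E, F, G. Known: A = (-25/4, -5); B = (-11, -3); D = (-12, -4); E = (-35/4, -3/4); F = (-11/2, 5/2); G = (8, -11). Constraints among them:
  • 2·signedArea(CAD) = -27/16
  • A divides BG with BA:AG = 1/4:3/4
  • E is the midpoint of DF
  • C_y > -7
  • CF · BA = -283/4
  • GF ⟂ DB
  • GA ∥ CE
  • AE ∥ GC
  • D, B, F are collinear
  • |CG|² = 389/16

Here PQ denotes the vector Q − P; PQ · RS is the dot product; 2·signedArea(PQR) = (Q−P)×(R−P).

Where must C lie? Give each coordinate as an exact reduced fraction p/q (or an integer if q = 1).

C = (11/2, -27/4)

1. C_x = 11/2  [GA ∥ CE ∩ AE ∥ GC]
2. C_y = -27/4  [GA ∥ CE ∩ AE ∥ GC]
   → C = (11/2, -27/4)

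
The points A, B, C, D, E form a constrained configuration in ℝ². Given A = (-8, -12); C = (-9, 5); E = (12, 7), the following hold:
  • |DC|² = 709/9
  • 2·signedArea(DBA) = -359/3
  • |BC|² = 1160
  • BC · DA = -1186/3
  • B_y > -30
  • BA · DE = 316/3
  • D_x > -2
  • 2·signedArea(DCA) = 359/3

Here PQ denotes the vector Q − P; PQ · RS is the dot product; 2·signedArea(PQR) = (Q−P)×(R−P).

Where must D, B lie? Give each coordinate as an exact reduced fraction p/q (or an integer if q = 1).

1. D_x = -5/3  [line 17·x + 1·y + 85/3 = 0 ∩ |DC|² = 709/9]
2. D_y = 0  [line 17·x + 1·y + 85/3 = 0 ∩ |DC|² = 709/9]
   → D = (-5/3, 0)
3. B_x = -7  [2·signedArea(DBA) = -359/3 ∩ BA · DE = 316/3]
4. B_y = -29  [2·signedArea(DBA) = -359/3 ∩ BA · DE = 316/3]
   → B = (-7, -29)

B = (-7, -29)
D = (-5/3, 0)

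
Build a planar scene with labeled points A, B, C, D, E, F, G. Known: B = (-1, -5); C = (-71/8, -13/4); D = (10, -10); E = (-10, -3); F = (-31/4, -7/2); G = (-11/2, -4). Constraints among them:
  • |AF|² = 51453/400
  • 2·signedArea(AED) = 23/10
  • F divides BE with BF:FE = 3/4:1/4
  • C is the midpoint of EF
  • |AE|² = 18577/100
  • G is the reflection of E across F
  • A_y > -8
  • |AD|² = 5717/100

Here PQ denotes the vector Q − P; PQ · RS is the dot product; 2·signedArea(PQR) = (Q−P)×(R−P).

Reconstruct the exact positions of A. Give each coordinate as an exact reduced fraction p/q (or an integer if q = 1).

1. A_x = 29/10  [line 7·x + 20·y + 1277/10 = 0 ∩ |AD|² = 5717/100]
2. A_y = -37/5  [line 7·x + 20·y + 1277/10 = 0 ∩ |AD|² = 5717/100]
   → A = (29/10, -37/5)

A = (29/10, -37/5)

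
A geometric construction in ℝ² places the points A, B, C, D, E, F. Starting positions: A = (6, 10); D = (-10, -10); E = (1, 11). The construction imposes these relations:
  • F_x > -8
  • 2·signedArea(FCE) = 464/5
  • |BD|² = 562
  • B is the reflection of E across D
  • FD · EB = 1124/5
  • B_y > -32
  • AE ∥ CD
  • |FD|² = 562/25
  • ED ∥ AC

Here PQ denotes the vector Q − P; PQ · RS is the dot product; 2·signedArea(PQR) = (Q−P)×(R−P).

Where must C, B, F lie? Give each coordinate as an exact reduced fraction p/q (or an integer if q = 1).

B = (-21, -31)
C = (-5, -11)
F = (-39/5, -29/5)

1. C_x = -5  [AE ∥ CD ∩ ED ∥ AC]
2. C_y = -11  [AE ∥ CD ∩ ED ∥ AC]
   → C = (-5, -11)
3. B_x = -21  [B is the reflection of E across D]
4. B_y = -31  [B is the reflection of E across D]
   → B = (-21, -31)
5. F_x = -39/5  [FD · EB = 1124/5 ∩ 2·signedArea(FCE) = 464/5]
6. F_y = -29/5  [FD · EB = 1124/5 ∩ 2·signedArea(FCE) = 464/5]
   → F = (-39/5, -29/5)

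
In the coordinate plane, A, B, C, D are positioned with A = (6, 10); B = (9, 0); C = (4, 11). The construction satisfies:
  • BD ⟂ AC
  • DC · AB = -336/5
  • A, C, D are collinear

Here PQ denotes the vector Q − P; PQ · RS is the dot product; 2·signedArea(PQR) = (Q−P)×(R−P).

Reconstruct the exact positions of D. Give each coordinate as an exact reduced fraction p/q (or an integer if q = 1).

D = (62/5, 34/5)

1. D_x = 62/5  [A, C, D are collinear ∩ BD ⟂ AC]
2. D_y = 34/5  [A, C, D are collinear ∩ BD ⟂ AC]
   → D = (62/5, 34/5)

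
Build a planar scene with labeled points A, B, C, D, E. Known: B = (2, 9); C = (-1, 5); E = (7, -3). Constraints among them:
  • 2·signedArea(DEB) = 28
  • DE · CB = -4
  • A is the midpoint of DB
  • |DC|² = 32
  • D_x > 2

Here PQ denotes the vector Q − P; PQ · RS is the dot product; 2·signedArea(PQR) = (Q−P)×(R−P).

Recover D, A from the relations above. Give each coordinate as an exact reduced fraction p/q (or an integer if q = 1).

1. D_x = 3  [2·signedArea(DEB) = 28 ∩ DE · CB = -4]
2. D_y = 1  [2·signedArea(DEB) = 28 ∩ DE · CB = -4]
   → D = (3, 1)
3. A_x = 5/2  [A is the midpoint of DB]
4. A_y = 5  [A is the midpoint of DB]
   → A = (5/2, 5)

A = (5/2, 5)
D = (3, 1)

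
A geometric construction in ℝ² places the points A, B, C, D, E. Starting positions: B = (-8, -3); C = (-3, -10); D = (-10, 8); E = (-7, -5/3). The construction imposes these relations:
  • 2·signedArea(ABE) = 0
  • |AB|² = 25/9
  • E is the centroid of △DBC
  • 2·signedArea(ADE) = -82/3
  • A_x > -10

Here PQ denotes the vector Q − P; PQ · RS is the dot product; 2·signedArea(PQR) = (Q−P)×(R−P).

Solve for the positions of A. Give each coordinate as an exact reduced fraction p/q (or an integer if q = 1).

A = (-9, -13/3)

1. A_x = -9  [2·signedArea(ABE) = 0 ∩ 2·signedArea(ADE) = -82/3]
2. A_y = -13/3  [2·signedArea(ABE) = 0 ∩ 2·signedArea(ADE) = -82/3]
   → A = (-9, -13/3)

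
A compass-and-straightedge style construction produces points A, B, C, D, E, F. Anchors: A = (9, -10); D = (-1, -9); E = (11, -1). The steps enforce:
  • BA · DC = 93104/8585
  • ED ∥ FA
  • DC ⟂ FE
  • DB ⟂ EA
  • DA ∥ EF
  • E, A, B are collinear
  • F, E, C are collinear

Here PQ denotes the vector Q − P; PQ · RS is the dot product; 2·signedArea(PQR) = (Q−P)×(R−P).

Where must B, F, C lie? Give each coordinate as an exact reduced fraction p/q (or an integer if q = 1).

1. B_x = 743/85  [E, A, B are collinear ∩ DB ⟂ EA]
2. B_y = -949/85  [E, A, B are collinear ∩ DB ⟂ EA]
   → B = (743/85, -949/85)
3. F_x = 21  [ED ∥ FA ∩ DA ∥ EF]
4. F_y = -2  [ED ∥ FA ∩ DA ∥ EF]
   → F = (21, -2)
5. C_x = -9/101  [F, E, C are collinear ∩ DC ⟂ FE]
6. C_y = 11/101  [F, E, C are collinear ∩ DC ⟂ FE]
   → C = (-9/101, 11/101)

B = (743/85, -949/85)
C = (-9/101, 11/101)
F = (21, -2)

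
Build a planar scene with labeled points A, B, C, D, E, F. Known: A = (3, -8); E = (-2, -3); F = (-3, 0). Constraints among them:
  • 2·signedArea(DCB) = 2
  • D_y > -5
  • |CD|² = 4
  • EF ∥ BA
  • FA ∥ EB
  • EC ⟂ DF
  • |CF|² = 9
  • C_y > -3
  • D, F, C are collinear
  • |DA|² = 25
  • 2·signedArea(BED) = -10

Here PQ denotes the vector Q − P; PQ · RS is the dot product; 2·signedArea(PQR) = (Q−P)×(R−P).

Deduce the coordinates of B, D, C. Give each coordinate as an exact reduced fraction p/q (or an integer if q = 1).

1. B_x = 4  [EF ∥ BA ∩ FA ∥ EB]
2. B_y = -11  [EF ∥ BA ∩ FA ∥ EB]
   → B = (4, -11)
3. D_x = 0  [line -8·x + -6·y + -24 = 0 ∩ |DA|² = 25]
4. D_y = -4  [line -8·x + -6·y + -24 = 0 ∩ |DA|² = 25]
   → D = (0, -4)
5. C_x = -6/5  [2·signedArea(DCB) = 2 ∩ D, F, C are collinear]
6. C_y = -12/5  [2·signedArea(DCB) = 2 ∩ D, F, C are collinear]
   → C = (-6/5, -12/5)

B = (4, -11)
C = (-6/5, -12/5)
D = (0, -4)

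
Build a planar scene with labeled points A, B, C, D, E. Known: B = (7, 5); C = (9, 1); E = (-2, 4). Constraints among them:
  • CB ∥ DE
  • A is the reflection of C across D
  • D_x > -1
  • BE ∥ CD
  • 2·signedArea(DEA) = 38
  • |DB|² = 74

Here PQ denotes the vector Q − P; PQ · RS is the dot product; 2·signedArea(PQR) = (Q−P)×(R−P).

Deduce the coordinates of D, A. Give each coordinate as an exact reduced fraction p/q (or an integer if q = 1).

A = (-9, -1)
D = (0, 0)

1. D_x = 0  [CB ∥ DE ∩ BE ∥ CD]
2. D_y = 0  [CB ∥ DE ∩ BE ∥ CD]
   → D = (0, 0)
3. A_x = -9  [A is the reflection of C across D]
4. A_y = -1  [A is the reflection of C across D]
   → A = (-9, -1)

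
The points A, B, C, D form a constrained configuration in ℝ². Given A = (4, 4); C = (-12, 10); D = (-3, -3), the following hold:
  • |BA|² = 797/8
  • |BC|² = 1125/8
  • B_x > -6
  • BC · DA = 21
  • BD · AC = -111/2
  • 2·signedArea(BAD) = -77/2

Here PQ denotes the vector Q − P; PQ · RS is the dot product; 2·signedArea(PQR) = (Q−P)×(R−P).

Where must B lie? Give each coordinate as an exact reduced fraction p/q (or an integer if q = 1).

1. B_x = -21/4  [2·signedArea(BAD) = -77/2 ∩ BD · AC = -111/2]
2. B_y = 1/4  [2·signedArea(BAD) = -77/2 ∩ BD · AC = -111/2]
   → B = (-21/4, 1/4)

B = (-21/4, 1/4)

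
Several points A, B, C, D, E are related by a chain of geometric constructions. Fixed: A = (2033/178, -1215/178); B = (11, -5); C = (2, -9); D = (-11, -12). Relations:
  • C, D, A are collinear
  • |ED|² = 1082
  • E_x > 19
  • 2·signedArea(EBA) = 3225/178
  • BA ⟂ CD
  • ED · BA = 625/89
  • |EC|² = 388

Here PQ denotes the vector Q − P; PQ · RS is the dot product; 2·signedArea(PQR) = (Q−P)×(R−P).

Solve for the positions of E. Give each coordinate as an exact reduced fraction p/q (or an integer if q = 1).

E = (20, -1)

1. E_x = 20  [2·signedArea(EBA) = 3225/178 ∩ ED · BA = 625/89]
2. E_y = -1  [2·signedArea(EBA) = 3225/178 ∩ ED · BA = 625/89]
   → E = (20, -1)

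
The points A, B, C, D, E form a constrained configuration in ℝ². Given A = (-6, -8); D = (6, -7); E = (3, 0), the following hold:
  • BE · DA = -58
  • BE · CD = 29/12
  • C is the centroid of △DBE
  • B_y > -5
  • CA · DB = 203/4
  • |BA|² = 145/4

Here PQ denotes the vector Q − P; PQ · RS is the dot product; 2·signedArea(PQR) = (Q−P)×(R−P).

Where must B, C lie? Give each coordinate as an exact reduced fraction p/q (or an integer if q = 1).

B = (-3/2, -4)
C = (5/2, -11/3)

1. B_x = -3/2  [line 12·x + 1·y + 22 = 0 ∩ |BA|² = 145/4]
2. B_y = -4  [line 12·x + 1·y + 22 = 0 ∩ |BA|² = 145/4]
   → B = (-3/2, -4)
3. C_x = 5/2  [C is the centroid of △DBE]
4. C_y = -11/3  [C is the centroid of △DBE]
   → C = (5/2, -11/3)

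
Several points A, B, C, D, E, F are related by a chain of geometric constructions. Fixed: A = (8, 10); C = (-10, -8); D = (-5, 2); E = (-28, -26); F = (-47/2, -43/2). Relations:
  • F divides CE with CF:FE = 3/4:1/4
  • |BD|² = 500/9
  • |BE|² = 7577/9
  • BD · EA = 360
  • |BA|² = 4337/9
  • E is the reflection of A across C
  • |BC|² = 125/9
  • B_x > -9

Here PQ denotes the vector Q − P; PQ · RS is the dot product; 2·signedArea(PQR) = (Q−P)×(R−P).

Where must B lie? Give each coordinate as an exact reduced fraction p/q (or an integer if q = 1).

B = (-25/3, -14/3)

1. B_x = -25/3  [line -36·x + -36·y + -468 = 0 ∩ |BD|² = 500/9]
2. B_y = -14/3  [line -36·x + -36·y + -468 = 0 ∩ |BD|² = 500/9]
   → B = (-25/3, -14/3)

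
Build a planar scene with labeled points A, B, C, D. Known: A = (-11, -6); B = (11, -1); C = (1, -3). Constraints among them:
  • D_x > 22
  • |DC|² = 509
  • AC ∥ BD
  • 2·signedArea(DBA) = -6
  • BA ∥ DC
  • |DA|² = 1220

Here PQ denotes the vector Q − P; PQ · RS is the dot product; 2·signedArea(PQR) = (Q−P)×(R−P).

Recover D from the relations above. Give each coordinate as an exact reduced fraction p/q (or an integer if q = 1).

D = (23, 2)

1. D_x = 23  [BA ∥ DC ∩ AC ∥ BD]
2. D_y = 2  [BA ∥ DC ∩ AC ∥ BD]
   → D = (23, 2)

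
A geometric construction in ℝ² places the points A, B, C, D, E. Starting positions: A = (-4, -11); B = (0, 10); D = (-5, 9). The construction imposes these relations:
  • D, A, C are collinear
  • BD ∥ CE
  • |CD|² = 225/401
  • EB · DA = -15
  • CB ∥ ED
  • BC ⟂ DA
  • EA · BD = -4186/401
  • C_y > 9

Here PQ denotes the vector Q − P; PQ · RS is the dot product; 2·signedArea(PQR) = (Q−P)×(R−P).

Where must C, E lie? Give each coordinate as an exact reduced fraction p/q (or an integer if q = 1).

1. C_x = -2020/401  [D, A, C are collinear ∩ BC ⟂ DA]
2. C_y = 3909/401  [D, A, C are collinear ∩ BC ⟂ DA]
   → C = (-2020/401, 3909/401)
3. E_x = -4025/401  [CB ∥ ED ∩ BD ∥ CE]
4. E_y = 3508/401  [CB ∥ ED ∩ BD ∥ CE]
   → E = (-4025/401, 3508/401)

C = (-2020/401, 3909/401)
E = (-4025/401, 3508/401)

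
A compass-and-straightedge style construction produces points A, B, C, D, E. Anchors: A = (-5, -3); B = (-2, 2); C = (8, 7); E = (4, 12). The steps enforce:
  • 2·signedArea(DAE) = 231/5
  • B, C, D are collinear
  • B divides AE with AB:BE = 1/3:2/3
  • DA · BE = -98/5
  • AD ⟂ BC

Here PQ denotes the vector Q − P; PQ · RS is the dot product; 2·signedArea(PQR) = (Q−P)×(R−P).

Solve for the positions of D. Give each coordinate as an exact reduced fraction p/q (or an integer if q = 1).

1. D_x = -32/5  [B, C, D are collinear ∩ AD ⟂ BC]
2. D_y = -1/5  [B, C, D are collinear ∩ AD ⟂ BC]
   → D = (-32/5, -1/5)

D = (-32/5, -1/5)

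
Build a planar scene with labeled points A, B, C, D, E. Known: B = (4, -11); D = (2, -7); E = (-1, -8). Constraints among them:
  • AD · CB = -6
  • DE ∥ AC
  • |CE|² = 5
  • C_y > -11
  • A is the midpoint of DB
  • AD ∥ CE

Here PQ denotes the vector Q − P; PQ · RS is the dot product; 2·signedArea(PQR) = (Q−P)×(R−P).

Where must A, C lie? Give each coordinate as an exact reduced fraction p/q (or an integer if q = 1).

A = (3, -9)
C = (0, -10)

1. A_x = 3  [A is the midpoint of DB]
2. A_y = -9  [A is the midpoint of DB]
   → A = (3, -9)
3. C_x = 0  [AD ∥ CE ∩ DE ∥ AC]
4. C_y = -10  [AD ∥ CE ∩ DE ∥ AC]
   → C = (0, -10)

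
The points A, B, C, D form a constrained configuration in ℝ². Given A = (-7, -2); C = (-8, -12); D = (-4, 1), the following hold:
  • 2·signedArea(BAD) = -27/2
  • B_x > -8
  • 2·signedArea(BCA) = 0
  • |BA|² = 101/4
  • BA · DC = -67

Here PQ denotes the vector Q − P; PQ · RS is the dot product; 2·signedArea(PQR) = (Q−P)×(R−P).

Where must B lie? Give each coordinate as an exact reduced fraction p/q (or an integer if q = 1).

B = (-15/2, -7)

1. B_x = -15/2  [2·signedArea(BCA) = 0 ∩ BA · DC = -67]
2. B_y = -7  [2·signedArea(BCA) = 0 ∩ BA · DC = -67]
   → B = (-15/2, -7)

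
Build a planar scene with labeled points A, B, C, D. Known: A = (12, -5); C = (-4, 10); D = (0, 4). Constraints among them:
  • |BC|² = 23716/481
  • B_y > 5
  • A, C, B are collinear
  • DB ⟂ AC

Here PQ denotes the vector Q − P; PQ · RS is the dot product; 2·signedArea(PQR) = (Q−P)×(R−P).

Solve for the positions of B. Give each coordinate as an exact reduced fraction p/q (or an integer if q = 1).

1. B_x = 540/481  [A, C, B are collinear ∩ DB ⟂ AC]
2. B_y = 2500/481  [A, C, B are collinear ∩ DB ⟂ AC]
   → B = (540/481, 2500/481)

B = (540/481, 2500/481)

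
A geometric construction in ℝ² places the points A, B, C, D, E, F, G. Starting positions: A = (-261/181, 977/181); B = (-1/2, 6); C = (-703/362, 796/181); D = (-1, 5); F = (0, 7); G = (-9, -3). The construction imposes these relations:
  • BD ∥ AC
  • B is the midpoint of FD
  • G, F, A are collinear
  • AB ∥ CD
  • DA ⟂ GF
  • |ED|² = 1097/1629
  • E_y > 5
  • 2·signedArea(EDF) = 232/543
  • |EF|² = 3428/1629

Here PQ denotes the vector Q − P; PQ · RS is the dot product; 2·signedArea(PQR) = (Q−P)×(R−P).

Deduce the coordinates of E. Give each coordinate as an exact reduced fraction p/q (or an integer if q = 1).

1. E_x = -442/543  [line -2·x + 1·y + -4033/543 = 0 ∩ |ED|² = 1097/1629]
2. E_y = 3149/543  [line -2·x + 1·y + -4033/543 = 0 ∩ |ED|² = 1097/1629]
   → E = (-442/543, 3149/543)

E = (-442/543, 3149/543)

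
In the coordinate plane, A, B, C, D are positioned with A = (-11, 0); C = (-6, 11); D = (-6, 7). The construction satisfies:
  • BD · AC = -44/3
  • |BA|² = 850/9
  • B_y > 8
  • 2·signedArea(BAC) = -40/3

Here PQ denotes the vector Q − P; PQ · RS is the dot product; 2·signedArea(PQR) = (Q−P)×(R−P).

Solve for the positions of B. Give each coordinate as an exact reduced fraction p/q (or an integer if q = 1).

B = (-6, 25/3)

1. B_x = -6  [2·signedArea(BAC) = -40/3 ∩ BD · AC = -44/3]
2. B_y = 25/3  [2·signedArea(BAC) = -40/3 ∩ BD · AC = -44/3]
   → B = (-6, 25/3)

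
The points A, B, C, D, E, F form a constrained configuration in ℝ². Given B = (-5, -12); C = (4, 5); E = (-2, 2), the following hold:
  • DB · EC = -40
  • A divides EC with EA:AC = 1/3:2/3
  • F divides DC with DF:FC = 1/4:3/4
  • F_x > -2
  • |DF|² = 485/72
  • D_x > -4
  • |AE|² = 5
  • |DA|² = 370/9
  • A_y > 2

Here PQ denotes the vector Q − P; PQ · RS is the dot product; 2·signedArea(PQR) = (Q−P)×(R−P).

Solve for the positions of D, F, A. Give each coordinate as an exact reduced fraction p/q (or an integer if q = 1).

1. A_x = 0  [A divides EC with EA:AC = 1/3:2/3]
2. A_y = 3  [A divides EC with EA:AC = 1/3:2/3]
   → A = (0, 3)
3. D_x = -3  [line -6·x + -3·y + -26 = 0 ∩ |DA|² = 370/9]
4. D_y = -8/3  [line -6·x + -3·y + -26 = 0 ∩ |DA|² = 370/9]
   → D = (-3, -8/3)
5. F_x = -5/4  [F divides DC with DF:FC = 1/4:3/4]
6. F_y = -3/4  [F divides DC with DF:FC = 1/4:3/4]
   → F = (-5/4, -3/4)

A = (0, 3)
D = (-3, -8/3)
F = (-5/4, -3/4)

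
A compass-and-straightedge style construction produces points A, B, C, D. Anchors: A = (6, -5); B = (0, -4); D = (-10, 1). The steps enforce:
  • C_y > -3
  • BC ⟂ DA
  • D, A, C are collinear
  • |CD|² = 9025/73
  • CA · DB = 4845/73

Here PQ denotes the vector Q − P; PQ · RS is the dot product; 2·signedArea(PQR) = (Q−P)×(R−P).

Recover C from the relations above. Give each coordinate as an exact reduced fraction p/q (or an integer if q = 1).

C = (30/73, -212/73)

1. C_x = 30/73  [D, A, C are collinear ∩ BC ⟂ DA]
2. C_y = -212/73  [D, A, C are collinear ∩ BC ⟂ DA]
   → C = (30/73, -212/73)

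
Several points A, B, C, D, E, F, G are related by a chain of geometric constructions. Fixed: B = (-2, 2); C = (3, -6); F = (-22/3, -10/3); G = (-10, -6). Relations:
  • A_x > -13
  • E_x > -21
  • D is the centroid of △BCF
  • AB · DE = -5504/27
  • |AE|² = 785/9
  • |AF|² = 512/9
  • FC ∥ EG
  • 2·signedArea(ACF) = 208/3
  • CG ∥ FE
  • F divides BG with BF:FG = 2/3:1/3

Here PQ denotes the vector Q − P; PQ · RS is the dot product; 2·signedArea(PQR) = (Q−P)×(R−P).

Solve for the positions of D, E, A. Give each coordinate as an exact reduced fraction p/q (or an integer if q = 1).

A = (-38/3, -26/3)
D = (-19/9, -22/9)
E = (-61/3, -10/3)

1. D_x = -19/9  [D is the centroid of △BCF]
2. D_y = -22/9  [D is the centroid of △BCF]
   → D = (-19/9, -22/9)
3. E_x = -61/3  [FC ∥ EG ∩ CG ∥ FE]
4. E_y = -10/3  [FC ∥ EG ∩ CG ∥ FE]
   → E = (-61/3, -10/3)
5. A_x = -38/3  [2·signedArea(ACF) = 208/3 ∩ AB · DE = -5504/27]
6. A_y = -26/3  [2·signedArea(ACF) = 208/3 ∩ AB · DE = -5504/27]
   → A = (-38/3, -26/3)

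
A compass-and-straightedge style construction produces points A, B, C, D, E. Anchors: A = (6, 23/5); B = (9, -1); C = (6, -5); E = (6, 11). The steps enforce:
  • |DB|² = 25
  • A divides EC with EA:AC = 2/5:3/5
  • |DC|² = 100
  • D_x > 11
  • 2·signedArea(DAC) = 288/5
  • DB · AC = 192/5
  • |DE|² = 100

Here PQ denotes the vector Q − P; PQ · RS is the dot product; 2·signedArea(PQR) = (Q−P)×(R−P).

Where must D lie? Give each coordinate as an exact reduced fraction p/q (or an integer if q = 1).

1. D_x = 12  [2·signedArea(DAC) = 288/5 ∩ DB · AC = 192/5]
2. D_y = 3  [2·signedArea(DAC) = 288/5 ∩ DB · AC = 192/5]
   → D = (12, 3)

D = (12, 3)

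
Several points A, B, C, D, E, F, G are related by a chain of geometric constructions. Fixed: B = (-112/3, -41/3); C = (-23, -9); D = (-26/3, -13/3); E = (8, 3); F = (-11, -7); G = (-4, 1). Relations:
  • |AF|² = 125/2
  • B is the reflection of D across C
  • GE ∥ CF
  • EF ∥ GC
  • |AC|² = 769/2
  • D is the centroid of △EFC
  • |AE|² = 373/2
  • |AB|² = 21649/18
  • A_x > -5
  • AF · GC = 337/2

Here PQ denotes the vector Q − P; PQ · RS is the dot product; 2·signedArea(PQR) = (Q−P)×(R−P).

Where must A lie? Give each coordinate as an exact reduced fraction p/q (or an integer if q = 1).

1. A_x = -9/2  [line 19·x + 10·y + 221/2 = 0 ∩ |AC|² = 769/2]
2. A_y = -5/2  [line 19·x + 10·y + 221/2 = 0 ∩ |AC|² = 769/2]
   → A = (-9/2, -5/2)

A = (-9/2, -5/2)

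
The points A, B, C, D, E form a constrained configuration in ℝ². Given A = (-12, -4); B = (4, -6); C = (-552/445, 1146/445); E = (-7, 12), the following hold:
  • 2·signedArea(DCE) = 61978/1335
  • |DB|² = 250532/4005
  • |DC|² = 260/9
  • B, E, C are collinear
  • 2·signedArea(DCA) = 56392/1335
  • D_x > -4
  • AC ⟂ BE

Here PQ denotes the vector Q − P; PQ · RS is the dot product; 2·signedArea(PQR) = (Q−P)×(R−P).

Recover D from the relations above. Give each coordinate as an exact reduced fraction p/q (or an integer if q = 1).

1. D_x = -4112/1335  [2·signedArea(DCA) = 56392/1335 ∩ 2·signedArea(DCE) = 61978/1335]
2. D_y = -3304/1335  [2·signedArea(DCA) = 56392/1335 ∩ 2·signedArea(DCE) = 61978/1335]
   → D = (-4112/1335, -3304/1335)

D = (-4112/1335, -3304/1335)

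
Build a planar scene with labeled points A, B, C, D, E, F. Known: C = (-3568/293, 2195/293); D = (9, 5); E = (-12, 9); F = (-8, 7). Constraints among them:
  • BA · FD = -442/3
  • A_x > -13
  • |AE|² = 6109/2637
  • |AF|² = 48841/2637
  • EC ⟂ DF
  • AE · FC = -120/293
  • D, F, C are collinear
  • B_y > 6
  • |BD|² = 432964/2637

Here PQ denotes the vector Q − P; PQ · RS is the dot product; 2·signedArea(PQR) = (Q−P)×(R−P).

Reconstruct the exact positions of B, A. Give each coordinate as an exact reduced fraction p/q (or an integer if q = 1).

1. A_x = -10789/879  [line 1224/293·x + -144/293·y + 16104/293 = 0 ∩ |AF|² = 48841/2637]
2. A_y = 6595/879  [line 1224/293·x + -144/293·y + 16104/293 = 0 ∩ |AF|² = 48841/2637]
   → A = (-10789/879, 6595/879)
3. B_x = -3275/879  [line -17·x + 2·y + -229/3 = 0 ∩ |BD|² = 432964/2637]
4. B_y = 5711/879  [line -17·x + 2·y + -229/3 = 0 ∩ |BD|² = 432964/2637]
   → B = (-3275/879, 5711/879)

A = (-10789/879, 6595/879)
B = (-3275/879, 5711/879)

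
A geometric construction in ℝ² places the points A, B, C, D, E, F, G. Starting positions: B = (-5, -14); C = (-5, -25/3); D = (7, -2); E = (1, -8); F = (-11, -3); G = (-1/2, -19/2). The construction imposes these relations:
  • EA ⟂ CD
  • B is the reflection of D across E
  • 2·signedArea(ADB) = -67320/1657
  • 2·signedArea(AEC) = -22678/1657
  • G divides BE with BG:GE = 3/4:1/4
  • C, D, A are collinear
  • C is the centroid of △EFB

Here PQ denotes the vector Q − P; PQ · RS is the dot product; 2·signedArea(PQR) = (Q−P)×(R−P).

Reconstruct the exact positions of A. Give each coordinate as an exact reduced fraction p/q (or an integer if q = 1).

1. A_x = -281/1657  [C, D, A are collinear ∩ EA ⟂ CD]
2. A_y = -9584/1657  [C, D, A are collinear ∩ EA ⟂ CD]
   → A = (-281/1657, -9584/1657)

A = (-281/1657, -9584/1657)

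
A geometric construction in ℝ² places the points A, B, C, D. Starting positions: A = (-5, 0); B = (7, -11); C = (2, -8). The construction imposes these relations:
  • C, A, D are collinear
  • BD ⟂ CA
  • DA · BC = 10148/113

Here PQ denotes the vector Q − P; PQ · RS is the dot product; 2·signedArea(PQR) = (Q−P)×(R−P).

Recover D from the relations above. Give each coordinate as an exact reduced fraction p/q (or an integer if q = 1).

1. D_x = 639/113  [C, A, D are collinear ∩ BD ⟂ CA]
2. D_y = -1376/113  [C, A, D are collinear ∩ BD ⟂ CA]
   → D = (639/113, -1376/113)

D = (639/113, -1376/113)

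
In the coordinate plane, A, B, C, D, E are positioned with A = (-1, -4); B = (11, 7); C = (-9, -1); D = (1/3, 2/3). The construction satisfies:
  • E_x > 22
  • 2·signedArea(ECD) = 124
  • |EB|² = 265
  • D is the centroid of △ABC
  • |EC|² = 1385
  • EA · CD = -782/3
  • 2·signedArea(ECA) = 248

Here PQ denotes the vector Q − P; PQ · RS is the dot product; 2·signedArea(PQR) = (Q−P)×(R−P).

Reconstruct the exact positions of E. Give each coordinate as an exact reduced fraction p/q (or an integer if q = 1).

1. E_x = 23  [2·signedArea(ECD) = 124 ∩ EA · CD = -782/3]
2. E_y = 18  [2·signedArea(ECD) = 124 ∩ EA · CD = -782/3]
   → E = (23, 18)

E = (23, 18)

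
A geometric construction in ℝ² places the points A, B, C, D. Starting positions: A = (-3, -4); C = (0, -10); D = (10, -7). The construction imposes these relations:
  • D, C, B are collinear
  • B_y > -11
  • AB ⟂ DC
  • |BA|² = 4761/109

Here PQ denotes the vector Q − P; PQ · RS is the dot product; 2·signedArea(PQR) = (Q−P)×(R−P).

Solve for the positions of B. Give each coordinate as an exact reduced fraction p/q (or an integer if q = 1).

1. B_x = -120/109  [D, C, B are collinear ∩ AB ⟂ DC]
2. B_y = -1126/109  [D, C, B are collinear ∩ AB ⟂ DC]
   → B = (-120/109, -1126/109)

B = (-120/109, -1126/109)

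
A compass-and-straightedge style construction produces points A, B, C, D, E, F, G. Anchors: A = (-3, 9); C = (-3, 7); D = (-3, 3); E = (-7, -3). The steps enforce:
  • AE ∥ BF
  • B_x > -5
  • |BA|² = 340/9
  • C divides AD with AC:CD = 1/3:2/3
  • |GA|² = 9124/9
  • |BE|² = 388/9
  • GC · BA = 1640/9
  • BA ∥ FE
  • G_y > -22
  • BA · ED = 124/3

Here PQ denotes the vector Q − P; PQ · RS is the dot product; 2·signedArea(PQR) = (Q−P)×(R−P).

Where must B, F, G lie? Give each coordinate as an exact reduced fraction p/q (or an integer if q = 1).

1. B_x = -13/3  [line -4·x + -6·y + 2/3 = 0 ∩ |BA|² = 340/9]
2. B_y = 3  [line -4·x + -6·y + 2/3 = 0 ∩ |BA|² = 340/9]
   → B = (-13/3, 3)
3. F_x = -25/3  [BA ∥ FE ∩ AE ∥ BF]
4. F_y = -9  [BA ∥ FE ∩ AE ∥ BF]
   → F = (-25/3, -9)
5. G_x = -41/3  [line -4/3·x + -6·y + -1298/9 = 0 ∩ |GA|² = 9124/9]
6. G_y = -21  [line -4/3·x + -6·y + -1298/9 = 0 ∩ |GA|² = 9124/9]
   → G = (-41/3, -21)

B = (-13/3, 3)
F = (-25/3, -9)
G = (-41/3, -21)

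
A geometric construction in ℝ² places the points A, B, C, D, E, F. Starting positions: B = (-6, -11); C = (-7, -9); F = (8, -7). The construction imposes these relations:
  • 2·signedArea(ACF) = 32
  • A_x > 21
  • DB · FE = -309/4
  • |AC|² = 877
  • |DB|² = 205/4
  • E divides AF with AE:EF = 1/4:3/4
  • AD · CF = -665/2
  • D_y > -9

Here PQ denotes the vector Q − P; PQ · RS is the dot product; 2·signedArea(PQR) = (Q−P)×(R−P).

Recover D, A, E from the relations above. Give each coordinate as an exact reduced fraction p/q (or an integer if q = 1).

A = (22, -3)
D = (1/2, -8)
E = (37/2, -4)

1. A_x = 22  [line -2·x + 15·y + 89 = 0 ∩ |AC|² = 877]
2. A_y = -3  [line -2·x + 15·y + 89 = 0 ∩ |AC|² = 877]
   → A = (22, -3)
3. E_x = 37/2  [E divides AF with AE:EF = 1/4:3/4]
4. E_y = -4  [E divides AF with AE:EF = 1/4:3/4]
   → E = (37/2, -4)
5. D_x = 1/2  [DB · FE = -309/4 ∩ AD · CF = -665/2]
6. D_y = -8  [DB · FE = -309/4 ∩ AD · CF = -665/2]
   → D = (1/2, -8)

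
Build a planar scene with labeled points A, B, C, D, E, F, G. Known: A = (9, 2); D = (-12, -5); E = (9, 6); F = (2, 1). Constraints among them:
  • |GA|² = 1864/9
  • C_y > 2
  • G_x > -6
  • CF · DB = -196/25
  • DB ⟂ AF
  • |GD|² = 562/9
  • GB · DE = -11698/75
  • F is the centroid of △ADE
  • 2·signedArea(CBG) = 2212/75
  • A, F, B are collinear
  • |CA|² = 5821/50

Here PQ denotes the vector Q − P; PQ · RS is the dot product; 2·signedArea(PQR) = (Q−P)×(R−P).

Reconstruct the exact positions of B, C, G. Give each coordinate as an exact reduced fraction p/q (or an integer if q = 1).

B = (-314/25, -27/25)
C = (-89/50, 123/50)
G = (-5, -4/3)

1. B_x = -314/25  [A, F, B are collinear ∩ DB ⟂ AF]
2. B_y = -27/25  [A, F, B are collinear ∩ DB ⟂ AF]
   → B = (-314/25, -27/25)
3. G_x = -5  [line -21·x + -11·y + -359/3 = 0 ∩ |GD|² = 562/9]
4. G_y = -4/3  [line -21·x + -11·y + -359/3 = 0 ∩ |GD|² = 562/9]
   → G = (-5, -4/3)
5. C_x = -89/50  [2·signedArea(CBG) = 2212/75 ∩ CF · DB = -196/25]
6. C_y = 123/50  [2·signedArea(CBG) = 2212/75 ∩ CF · DB = -196/25]
   → C = (-89/50, 123/50)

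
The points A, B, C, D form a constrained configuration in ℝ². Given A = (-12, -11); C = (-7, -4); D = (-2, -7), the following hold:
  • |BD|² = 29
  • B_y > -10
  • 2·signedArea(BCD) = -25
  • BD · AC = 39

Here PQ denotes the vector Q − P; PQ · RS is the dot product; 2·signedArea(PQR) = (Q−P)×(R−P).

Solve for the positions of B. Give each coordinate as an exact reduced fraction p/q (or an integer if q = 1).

B = (-7, -9)

1. B_x = -7  [2·signedArea(BCD) = -25 ∩ BD · AC = 39]
2. B_y = -9  [2·signedArea(BCD) = -25 ∩ BD · AC = 39]
   → B = (-7, -9)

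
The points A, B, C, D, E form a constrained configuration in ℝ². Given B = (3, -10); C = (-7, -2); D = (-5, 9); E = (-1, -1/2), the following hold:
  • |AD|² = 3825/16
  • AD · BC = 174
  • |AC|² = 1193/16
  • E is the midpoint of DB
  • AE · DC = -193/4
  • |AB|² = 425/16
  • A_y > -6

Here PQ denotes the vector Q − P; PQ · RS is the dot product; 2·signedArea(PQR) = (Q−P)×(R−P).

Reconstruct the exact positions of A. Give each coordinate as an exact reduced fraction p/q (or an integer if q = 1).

1. A_x = 1  [AE · DC = -193/4 ∩ AD · BC = 174]
2. A_y = -21/4  [AE · DC = -193/4 ∩ AD · BC = 174]
   → A = (1, -21/4)

A = (1, -21/4)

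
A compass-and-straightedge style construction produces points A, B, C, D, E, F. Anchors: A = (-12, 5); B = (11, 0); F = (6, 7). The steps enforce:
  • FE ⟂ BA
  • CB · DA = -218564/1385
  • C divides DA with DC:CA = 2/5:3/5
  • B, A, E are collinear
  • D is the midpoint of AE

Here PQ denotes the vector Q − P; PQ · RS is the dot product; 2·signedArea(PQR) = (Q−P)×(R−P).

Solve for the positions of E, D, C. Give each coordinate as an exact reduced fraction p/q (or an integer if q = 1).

1. E_x = 1322/277  [B, A, E are collinear ∩ FE ⟂ BA]
2. E_y = 375/277  [B, A, E are collinear ∩ FE ⟂ BA]
   → E = (1322/277, 375/277)
3. D_x = -1001/277  [D is the midpoint of AE]
4. D_y = 880/277  [D is the midpoint of AE]
   → D = (-1001/277, 880/277)
5. C_x = -9651/1385  [C divides DA with DC:CA = 2/5:3/5]
6. C_y = 1082/277  [C divides DA with DC:CA = 2/5:3/5]
   → C = (-9651/1385, 1082/277)

C = (-9651/1385, 1082/277)
D = (-1001/277, 880/277)
E = (1322/277, 375/277)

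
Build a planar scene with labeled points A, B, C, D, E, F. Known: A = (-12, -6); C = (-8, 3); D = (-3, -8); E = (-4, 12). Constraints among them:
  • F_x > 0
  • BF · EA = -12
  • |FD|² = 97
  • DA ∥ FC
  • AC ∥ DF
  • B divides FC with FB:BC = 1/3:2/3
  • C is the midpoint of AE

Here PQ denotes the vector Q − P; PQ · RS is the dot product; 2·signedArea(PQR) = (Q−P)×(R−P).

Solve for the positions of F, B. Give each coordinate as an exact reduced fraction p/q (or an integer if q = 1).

B = (-2, 5/3)
F = (1, 1)

1. F_x = 1  [DA ∥ FC ∩ AC ∥ DF]
2. F_y = 1  [DA ∥ FC ∩ AC ∥ DF]
   → F = (1, 1)
3. B_x = -2  [B divides FC with FB:BC = 1/3:2/3]
4. B_y = 5/3  [B divides FC with FB:BC = 1/3:2/3]
   → B = (-2, 5/3)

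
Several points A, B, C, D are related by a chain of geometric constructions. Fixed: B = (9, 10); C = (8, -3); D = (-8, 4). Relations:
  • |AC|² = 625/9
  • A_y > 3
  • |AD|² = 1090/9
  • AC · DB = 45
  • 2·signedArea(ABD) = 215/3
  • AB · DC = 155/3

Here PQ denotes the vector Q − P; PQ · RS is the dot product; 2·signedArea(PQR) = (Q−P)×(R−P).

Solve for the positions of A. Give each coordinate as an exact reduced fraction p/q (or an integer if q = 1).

A = (3, 11/3)

1. A_x = 3  [AB · DC = 155/3 ∩ 2·signedArea(ABD) = 215/3]
2. A_y = 11/3  [AB · DC = 155/3 ∩ 2·signedArea(ABD) = 215/3]
   → A = (3, 11/3)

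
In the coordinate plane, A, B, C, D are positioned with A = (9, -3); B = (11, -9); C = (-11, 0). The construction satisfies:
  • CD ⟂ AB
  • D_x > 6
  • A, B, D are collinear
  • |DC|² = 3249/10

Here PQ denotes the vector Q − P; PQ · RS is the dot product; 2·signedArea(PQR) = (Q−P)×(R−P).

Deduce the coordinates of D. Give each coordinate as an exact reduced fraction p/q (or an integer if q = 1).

D = (61/10, 57/10)

1. D_x = 61/10  [A, B, D are collinear ∩ CD ⟂ AB]
2. D_y = 57/10  [A, B, D are collinear ∩ CD ⟂ AB]
   → D = (61/10, 57/10)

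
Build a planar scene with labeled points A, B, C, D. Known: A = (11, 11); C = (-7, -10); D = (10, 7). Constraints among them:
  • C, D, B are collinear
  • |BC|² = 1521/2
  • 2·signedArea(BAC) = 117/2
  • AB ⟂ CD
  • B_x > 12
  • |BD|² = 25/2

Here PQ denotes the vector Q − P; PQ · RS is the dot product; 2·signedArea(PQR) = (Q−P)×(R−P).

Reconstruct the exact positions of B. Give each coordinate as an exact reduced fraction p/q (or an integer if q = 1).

1. B_x = 25/2  [C, D, B are collinear ∩ AB ⟂ CD]
2. B_y = 19/2  [C, D, B are collinear ∩ AB ⟂ CD]
   → B = (25/2, 19/2)

B = (25/2, 19/2)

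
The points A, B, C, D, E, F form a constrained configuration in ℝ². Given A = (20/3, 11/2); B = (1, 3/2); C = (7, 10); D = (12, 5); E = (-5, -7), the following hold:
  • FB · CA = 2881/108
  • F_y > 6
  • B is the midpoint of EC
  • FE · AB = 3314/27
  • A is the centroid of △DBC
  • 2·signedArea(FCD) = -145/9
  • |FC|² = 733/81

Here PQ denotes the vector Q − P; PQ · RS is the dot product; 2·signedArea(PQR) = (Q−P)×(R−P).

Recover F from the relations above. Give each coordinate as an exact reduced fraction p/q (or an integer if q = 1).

1. F_x = 61/9  [FB · CA = 2881/108 ∩ FE · AB = 3314/27]
2. F_y = 7  [FB · CA = 2881/108 ∩ FE · AB = 3314/27]
   → F = (61/9, 7)

F = (61/9, 7)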